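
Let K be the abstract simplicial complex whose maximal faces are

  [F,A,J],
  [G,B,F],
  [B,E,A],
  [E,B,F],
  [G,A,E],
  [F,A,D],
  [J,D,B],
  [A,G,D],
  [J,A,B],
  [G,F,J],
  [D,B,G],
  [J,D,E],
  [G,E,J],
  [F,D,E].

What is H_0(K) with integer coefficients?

Order the vertices as A < B < D < E < F < G < J. Listing each simplex with vertices in this order, K has dimension 2 with simplices:

  0-simplices (7): A, B, D, E, F, G, J
  1-simplices (21): AB, AD, AE, AF, AG, AJ, BD, BE, BF, BG, BJ, DE, DF, DG, DJ, EF, EG, EJ, FG, FJ, GJ
  2-simplices (14): ABE, ABJ, ADF, ADG, AEG, AFJ, BDG, BDJ, BEF, BFG, DEF, DEJ, EGJ, FGJ

so the chain groups are C_0 ≅ Z^7, C_1 ≅ Z^21, C_2 ≅ Z^14.

The boundary map ∂_1: C_1 → C_0 sends each edge [p,q] (with p < q) to q − p.
As a 7×21 matrix over Z this has rank 6, with invariant factors (1,1,1,1,1,1).

The boundary map ∂_2: C_2 → C_1 maps a triangle to the signed sum of its edges. For instance
  ∂ABE = BE − AE + AB,
  ∂AFJ = FJ − AJ + AF.
As a 21×14 matrix over Z this has rank 13, with invariant factors (1,1,1,1,1,1,1,1,1,1,1,1,1).

Computing H_k = (kernel of ∂_k) / (image of ∂_{k+1}):

  H_0: rank C_0 − rank ∂_1 = 7 − 6 = 1, and the invariant factors of ∂_1 are all 1, so H_0 ≅ Z.

(K is a triangulation of the torus T^2.)

H_0 ≅ Z.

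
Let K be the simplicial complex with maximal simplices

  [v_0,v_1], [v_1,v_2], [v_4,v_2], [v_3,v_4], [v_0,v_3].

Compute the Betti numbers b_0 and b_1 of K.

b_0 = 1, b_1 = 1.

We work with the vertex ordering v_0 < v_1 < v_2 < v_3 < v_4. The simplices of K, each written with vertices in increasing order, are:

  0-simplices (5): [v_0], [v_1], [v_2], [v_3], [v_4]
  1-simplices (5): [v_0,v_1], [v_0,v_3], [v_1,v_2], [v_2,v_4], [v_3,v_4]

Hence C_0 ≅ Z^5, C_1 ≅ Z^5.

Boundary ∂_1: C_1 → C_0 is given by ∂[p,q] = [q] − [p].
The 5×5 boundary matrix has rank 4 and Smith normal form diag(1,1,1,1).

Computing H_k = (kernel of ∂_k) / (image of ∂_{k+1}):

  H_0: rank C_0 − rank ∂_1 = 5 − 4 = 1, and the invariant factors of ∂_1 are all 1, so H_0 = Z.
  H_1: rank ker ∂_1 − rank ∂_2 = (5 − 4) − 0 = 1, and there is no ∂_2, so H_1 = Z.

As a check, the Euler characteristic is 5 − 5 = 0, which agrees with 1 − 1 = 0.
(K is a triangulation of the circle S^1.)

Hence the Betti numbers are b_0 = 1, b_1 = 1.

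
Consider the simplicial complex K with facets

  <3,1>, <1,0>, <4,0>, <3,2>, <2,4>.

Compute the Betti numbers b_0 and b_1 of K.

b_0 = 1, b_1 = 1.

Take the total order 0 < 1 < 2 < 3 < 4 on the vertex set. Then K (dimension 1) consists of the simplices:

  0-simplices (5): [0], [1], [2], [3], [4]
  1-simplices (5): [0,1], [0,4], [1,3], [2,3], [2,4]

Hence C_0 ≅ Z^5, C_1 ≅ Z^5.

The boundary map ∂_1: C_1 → C_0 is given by ∂[p,q] = [q] − [p].
The resulting 5×5 matrix has rank 4, and its Smith normal form has invariant factors (1,1,1,1).

Reading off H_k = ker ∂_k / im ∂_{k+1}:

  H_0: rank C_0 − rank ∂_1 = 5 − 4 = 1, and the invariant factors of ∂_1 are all 1, so H_0 = Z.
  H_1: rank ker ∂_1 − rank ∂_2 = (5 − 4) − 0 = 1, and there is no ∂_2, so H_1 = Z.

As a check, the Euler characteristic is 5 − 5 = 0, which agrees with 1 − 1 = 0.

Hence the Betti numbers are b_0 = 1, b_1 = 1.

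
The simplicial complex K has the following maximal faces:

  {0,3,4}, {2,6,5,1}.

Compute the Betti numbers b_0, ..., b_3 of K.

Order the vertices as 0 < 1 < 2 < 3 < 4 < 5 < 6. Listing each simplex with vertices in this order, K has dimension 3 with simplices:

  0-simplices (7): [0], [1], [2], [3], [4], [5], [6]
  1-simplices (9): [0,3], [0,4], [1,2], [1,5], [1,6], [2,5], [2,6], [3,4], [5,6]
  2-simplices (5): [0,3,4], [1,2,5], [1,2,6], [1,5,6], [2,5,6]
  3-simplices (1): [1,2,5,6]

Hence C_0 ≅ Z^7, C_1 ≅ Z^9, C_2 ≅ Z^5, C_3 ≅ Z^1.

∂_1: C_1 → C_0 sends each edge [p,q] (with p < q) to q − p.
As a 7×9 matrix over Z this has rank 5, with invariant factors (1,1,1,1,1).

∂_2: C_2 → C_1 maps a triangle to the signed sum of its edges. For instance
  ∂[1,5,6] = [5,6] − [1,6] + [1,5],
  ∂[0,3,4] = [3,4] − [0,4] + [0,3].
This gives a 9×5 integer matrix of rank 4; reducing to Smith normal form yields diagonal entries (1,1,1,1).

Boundary ∂_3: C_3 → C_2 sends each 3-simplex σ to the alternating sum Σ_i (−1)^i (σ with its i-th vertex removed). For instance
  ∂[1,2,5,6] = [2,5,6] − [1,5,6] + [1,2,6] − [1,2,5].
The 5×1 boundary matrix has rank 1 and Smith normal form diag(1).

Reading off H_k = ker ∂_k / im ∂_{k+1}:

  H_0: rank C_0 − rank ∂_1 = 7 − 5 = 2, and the invariant factors of ∂_1 are all 1, so H_0 = Z^2.
  H_1: rank ker ∂_1 − rank ∂_2 = (9 − 5) − 4 = 0, and the invariant factors of ∂_2 are all 1, so H_1 = 0.
  H_2: rank ker ∂_2 − rank ∂_3 = (5 − 4) − 1 = 0, and the invariant factors of ∂_3 are all 1, so H_2 = 0.
  H_3: rank ker ∂_3 − rank ∂_4 = (1 − 1) − 0 = 0, and there is no ∂_4, so H_3 = 0.

Hence the Betti numbers are b_0 = 2, b_1 = 0, b_2 = 0, b_3 = 0.

b_0 = 2, b_1 = 0, b_2 = 0, b_3 = 0.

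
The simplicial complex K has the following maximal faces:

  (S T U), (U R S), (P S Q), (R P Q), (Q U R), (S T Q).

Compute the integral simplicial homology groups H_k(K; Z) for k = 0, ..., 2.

H_0 = Z,  H_1 = Z,  H_2 = 0.

K has 6 vertices, 12 edges, 6 triangles.
rank ∂_0 = 0, rank ∂_1 = 5 ⇒ b_0 = 6 − 0 − 5 = 1; all invariant factors of ∂_1 are 1 so no torsion. So H_0 = Z.
rank ∂_1 = 5, rank ∂_2 = 6 ⇒ b_1 = 12 − 5 − 6 = 1; all invariant factors of ∂_2 are 1 so no torsion. So H_1 = Z.
rank ∂_2 = 6, rank ∂_3 = 0 ⇒ b_2 = 6 − 6 − 0 = 0. So H_2 = 0.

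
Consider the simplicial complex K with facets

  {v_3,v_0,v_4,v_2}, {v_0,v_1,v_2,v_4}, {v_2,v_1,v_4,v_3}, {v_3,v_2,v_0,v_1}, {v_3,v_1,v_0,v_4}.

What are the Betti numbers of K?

b_0 = 1, b_1 = 0, b_2 = 0, b_3 = 1.

Take the total order v_0 < v_1 < v_2 < v_3 < v_4 on the vertex set. Then K (dimension 3) consists of the simplices:

  0-simplices (5): [v_0], [v_1], [v_2], [v_3], [v_4]
  1-simplices (10): [v_0,v_1], [v_0,v_2], [v_0,v_3], [v_0,v_4], [v_1,v_2], [v_1,v_3], [v_1,v_4], [v_2,v_3], [v_2,v_4], [v_3,v_4]
  2-simplices (10): [v_0,v_1,v_2], [v_0,v_1,v_3], [v_0,v_1,v_4], [v_0,v_2,v_3], [v_0,v_2,v_4], [v_0,v_3,v_4], [v_1,v_2,v_3], [v_1,v_2,v_4], [v_1,v_3,v_4], [v_2,v_3,v_4]
  3-simplices (5): [v_0,v_1,v_2,v_3], [v_0,v_1,v_2,v_4], [v_0,v_1,v_3,v_4], [v_0,v_2,v_3,v_4], [v_1,v_2,v_3,v_4]

giving chain groups C_0 ≅ Z^5, C_1 ≅ Z^10, C_2 ≅ Z^10, C_3 ≅ Z^5.

The boundary map ∂_1: C_1 → C_0 maps an edge to its endpoints' difference, ∂[p,q] = q − p. For instance
  ∂[v_3,v_4] = [v_4] − [v_3].
The resulting 5×10 matrix has rank 4, and its Smith normal form has invariant factors (1,1,1,1).

Boundary ∂_2: C_2 → C_1 maps a triangle to the signed sum of its edges. For instance
  ∂[v_1,v_2,v_3] = [v_2,v_3] − [v_1,v_3] + [v_1,v_2],
  ∂[v_0,v_1,v_4] = [v_1,v_4] − [v_0,v_4] + [v_0,v_1].
This gives a 10×10 integer matrix of rank 6; reducing to Smith normal form yields diagonal entries (1,1,1,1,1,1).

The boundary map ∂_3: C_3 → C_2 sends each 3-simplex σ to the alternating sum Σ_i (−1)^i (σ with its i-th vertex removed). For instance
  ∂[v_0,v_1,v_2,v_3] = [v_1,v_2,v_3] − [v_0,v_2,v_3] + [v_0,v_1,v_3] − [v_0,v_1,v_2],
  ∂[v_1,v_2,v_3,v_4] = [v_2,v_3,v_4] − [v_1,v_3,v_4] + [v_1,v_2,v_4] − [v_1,v_2,v_3].
The 10×5 boundary matrix has rank 4 and Smith normal form diag(1,1,1,1).

Now H_k = ker ∂_k / im ∂_{k+1}, so:

  H_0: rank C_0 − rank ∂_1 = 5 − 4 = 1, and the invariant factors of ∂_1 are all 1, so H_0 = Z.
  H_1: rank ker ∂_1 − rank ∂_2 = (10 − 4) − 6 = 0, and the invariant factors of ∂_2 are all 1, so H_1 = 0.
  H_2: rank ker ∂_2 − rank ∂_3 = (10 − 6) − 4 = 0, and the invariant factors of ∂_3 are all 1, so H_2 = 0.
  H_3: rank ker ∂_3 − rank ∂_4 = (5 − 4) − 0 = 1, and there is no ∂_4, so H_3 = Z.

As a check, the Euler characteristic is 5 − 10 + 10 − 5 = 0, which agrees with 1 − 0 + 0 − 1 = 0.

Hence the Betti numbers are b_0 = 1, b_1 = 0, b_2 = 0, b_3 = 1.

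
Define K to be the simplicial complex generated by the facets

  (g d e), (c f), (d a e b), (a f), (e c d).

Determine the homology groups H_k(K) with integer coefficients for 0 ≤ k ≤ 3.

H_0 = Z,  H_1 = Z,  H_2 = 0,  H_3 = 0.

K has 7 vertices, 12 edges, 6 triangles, 1 3-simplex.
rank ∂_0 = 0, rank ∂_1 = 6 ⇒ b_0 = 7 − 0 − 6 = 1; all invariant factors of ∂_1 are 1 so no torsion. So H_0 ≅ Z.
rank ∂_1 = 6, rank ∂_2 = 5 ⇒ b_1 = 12 − 6 − 5 = 1; all invariant factors of ∂_2 are 1 so no torsion. So H_1 ≅ Z.
rank ∂_2 = 5, rank ∂_3 = 1 ⇒ b_2 = 6 − 5 − 1 = 0; all invariant factors of ∂_3 are 1 so no torsion. So H_2 ≅ 0.
rank ∂_3 = 1, rank ∂_4 = 0 ⇒ b_3 = 1 − 1 − 0 = 0. So H_3 ≅ 0.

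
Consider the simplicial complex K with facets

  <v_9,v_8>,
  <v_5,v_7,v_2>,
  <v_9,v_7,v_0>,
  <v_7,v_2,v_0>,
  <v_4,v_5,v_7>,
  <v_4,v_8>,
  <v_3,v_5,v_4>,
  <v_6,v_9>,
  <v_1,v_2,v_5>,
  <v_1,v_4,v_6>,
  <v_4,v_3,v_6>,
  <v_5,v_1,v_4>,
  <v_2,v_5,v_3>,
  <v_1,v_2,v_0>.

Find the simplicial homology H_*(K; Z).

H_0 = Z,  H_1 = Z^2,  H_2 = 0.

K has 10 vertices, 22 edges, 11 triangles.
rank ∂_0 = 0, rank ∂_1 = 9 ⇒ b_0 = 10 − 0 − 9 = 1; all invariant factors of ∂_1 are 1 so no torsion. So H_0 ≅ Z.
rank ∂_1 = 9, rank ∂_2 = 11 ⇒ b_1 = 22 − 9 − 11 = 2; all invariant factors of ∂_2 are 1 so no torsion. So H_1 ≅ Z^2.
rank ∂_2 = 11, rank ∂_3 = 0 ⇒ b_2 = 11 − 11 − 0 = 0. So H_2 ≅ 0.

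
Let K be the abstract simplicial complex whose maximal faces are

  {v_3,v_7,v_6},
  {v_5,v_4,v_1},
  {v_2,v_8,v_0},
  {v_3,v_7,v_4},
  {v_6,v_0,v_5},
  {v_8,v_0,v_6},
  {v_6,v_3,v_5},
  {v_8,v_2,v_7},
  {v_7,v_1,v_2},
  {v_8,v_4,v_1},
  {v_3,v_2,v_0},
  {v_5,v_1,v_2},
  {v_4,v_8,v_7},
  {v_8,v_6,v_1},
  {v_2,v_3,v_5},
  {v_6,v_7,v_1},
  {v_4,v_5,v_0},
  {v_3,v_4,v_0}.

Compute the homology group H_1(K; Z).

We work with the vertex ordering v_0 < v_1 < v_2 < v_3 < v_4 < v_5 < v_6 < v_7 < v_8. The simplices of K, each written with vertices in increasing order, are:

  0-simplices (9): [v_0], [v_1], [v_2], [v_3], [v_4], [v_5], [v_6], [v_7], [v_8]
  1-simplices (27): (27 of them)
  2-simplices (18): (18 of them)

Hence C_0 ≅ Z^9, C_1 ≅ Z^27, C_2 ≅ Z^18.

Boundary ∂_1: C_1 → C_0 sends each edge [p,q] (with p < q) to q − p. For instance
  ∂[v_0,v_3] = [v_3] − [v_0].
The 9×27 boundary matrix has rank 8 and Smith normal form diag(1,1,1,1,1,1,1,1).

∂_2: C_2 → C_1 sends each 2-simplex [p,q,r] to [q,r] − [p,r] + [p,q]. For instance
  ∂[v_1,v_2,v_7] = [v_2,v_7] − [v_1,v_7] + [v_1,v_2],
  ∂[v_0,v_2,v_8] = [v_2,v_8] − [v_0,v_8] + [v_0,v_2].
This gives a 27×18 integer matrix of rank 18; reducing to Smith normal form yields diagonal entries (1,1,1,1,1,1,1,1,1,1,1,1,1,1,1,1,1,2).

From H_k ≅ ker(∂_k) / im(∂_{k+1}) we obtain:

  H_1: rank ker ∂_1 − rank ∂_2 = (27 − 8) − 18 = 1, and ∂_2 has invariant factor 2 > 1, so H_1 = Z × Z/2.

(K is a triangulation of the Klein bottle.)

H_1 = Z × Z/2.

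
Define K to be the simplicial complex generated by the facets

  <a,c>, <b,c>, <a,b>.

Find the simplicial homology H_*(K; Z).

H_0 ≅ Z,  H_1 ≅ Z.

Take the total order a < b < c on the vertex set. Then K (dimension 1) consists of the simplices:

  0-simplices (3): a, b, c
  1-simplices (3): ab, ac, bc

giving chain groups C_0 ≅ Z^3, C_1 ≅ Z^3.

Boundary ∂_1: C_1 → C_0 is given by ∂[p,q] = [q] − [p].
The 3×3 boundary matrix has rank 2 and Smith normal form diag(1,1).

Reading off H_k = ker ∂_k / im ∂_{k+1}:

  H_0: rank C_0 − rank ∂_1 = 3 − 2 = 1, and the invariant factors of ∂_1 are all 1, so H_0 ≅ Z.
  H_1: rank ker ∂_1 − rank ∂_2 = (3 − 2) − 0 = 1, and there is no ∂_2, so H_1 ≅ Z.

As a check, the Euler characteristic is 3 − 3 = 0, which agrees with 1 − 1 = 0.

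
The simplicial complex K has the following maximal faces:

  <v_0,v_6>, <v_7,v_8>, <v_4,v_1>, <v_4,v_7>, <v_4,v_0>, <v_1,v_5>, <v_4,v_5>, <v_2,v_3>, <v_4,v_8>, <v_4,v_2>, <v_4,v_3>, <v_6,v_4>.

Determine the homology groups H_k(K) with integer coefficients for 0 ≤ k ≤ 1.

H_0 ≅ Z,  H_1 ≅ Z^4.

Fix the vertex order v_0 < v_1 < v_2 < v_3 < v_4 < v_5 < v_6 < v_7 < v_8 and write every simplex with vertices in increasing order. Then dim K = 1 and the simplices of K are:

  0-simplices (9): [v_0], [v_1], [v_2], [v_3], [v_4], [v_5], [v_6], [v_7], [v_8]
  1-simplices (12): [v_0,v_4], [v_0,v_6], [v_1,v_4], [v_1,v_5], [v_2,v_3], [v_2,v_4], [v_3,v_4], [v_4,v_5], [v_4,v_6], [v_4,v_7], [v_4,v_8], [v_7,v_8]

so the chain groups are C_0 ≅ Z^9, C_1 ≅ Z^12.

Boundary ∂_1: C_1 → C_0 is given by ∂[p,q] = [q] − [p].
As a 9×12 matrix over Z this has rank 8, with invariant factors (1,1,1,1,1,1,1,1).

Now H_k = ker ∂_k / im ∂_{k+1}, so:

  H_0: rank C_0 − rank ∂_1 = 9 − 8 = 1, and the invariant factors of ∂_1 are all 1, so H_0 = Z.
  H_1: rank ker ∂_1 − rank ∂_2 = (12 − 8) − 0 = 4, and there is no ∂_2, so H_1 = Z^4.

(K is a triangulation of a wedge of 4 circles.)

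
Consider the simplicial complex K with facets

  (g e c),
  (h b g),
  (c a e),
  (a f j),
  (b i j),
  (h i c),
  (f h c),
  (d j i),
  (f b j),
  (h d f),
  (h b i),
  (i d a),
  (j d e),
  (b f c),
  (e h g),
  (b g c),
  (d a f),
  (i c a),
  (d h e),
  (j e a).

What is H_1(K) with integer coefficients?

Fix the vertex order a < b < c < d < e < f < g < h < i < j and write every simplex with vertices in increasing order. Then dim K = 2 and the simplices of K are:

  0-simplices (10): a, b, c, d, e, f, g, h, i, j
  1-simplices (30): ac, ad, ae, af, ai, aj, bc, bf, bg, bh, bi, bj, ce, cf, cg, ch, ci, de, df, dh, di, dj, eg, eh, ej, fh, fj, gh, hi, ij
  2-simplices (20): ace, aci, adf, adi, aej, afj, bcf, bcg, bfj, bgh, bhi, bij, ceg, cfh, chi, deh, dej, dfh, dij, egh

giving chain groups C_0 ≅ Z^10, C_1 ≅ Z^30, C_2 ≅ Z^20.

Boundary ∂_1: C_1 → C_0 is given by ∂[p,q] = [q] − [p].
This gives a 10×30 integer matrix of rank 9; reducing to Smith normal form yields diagonal entries (1,1,1,1,1,1,1,1,1).

Boundary ∂_2: C_2 → C_1 sends each 2-simplex [p,q,r] to [q,r] − [p,r] + [p,q]. For instance
  ∂dej = ej − dj + de,
  ∂dfh = fh − dh + df.
As a 30×20 matrix over Z this has rank 20, with invariant factors (1,1,1,1,1,1,1,1,1,1,1,1,1,1,1,1,1,1,1,2).

Reading off H_k = ker ∂_k / im ∂_{k+1}:

  H_1: rank ker ∂_1 − rank ∂_2 = (30 − 9) − 20 = 1, and ∂_2 has invariant factor 2 > 1, so H_1 ≅ Z ⊕ Z/2.

(K is a triangulation of the Klein bottle.)

H_1 = Z ⊕ Z/2.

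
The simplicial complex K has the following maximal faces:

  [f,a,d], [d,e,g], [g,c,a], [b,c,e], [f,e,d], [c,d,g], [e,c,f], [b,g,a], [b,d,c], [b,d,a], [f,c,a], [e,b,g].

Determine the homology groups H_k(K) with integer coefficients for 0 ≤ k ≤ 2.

We work with the vertex ordering a < b < c < d < e < f < g. The simplices of K, each written with vertices in increasing order, are:

  0-simplices (7): a, b, c, d, e, f, g
  1-simplices (18): ab, ac, ad, af, ag, bc, bd, be, bg, cd, ce, cf, cg, de, df, dg, ef, eg
  2-simplices (12): abd, abg, acf, acg, adf, bcd, bce, beg, cdg, cef, def, deg

so the chain groups are C_0 ≅ Z^7, C_1 ≅ Z^18, C_2 ≅ Z^12.

∂_1: C_1 → C_0 sends each edge [p,q] (with p < q) to q − p.
The 7×18 boundary matrix has rank 6 and Smith normal form diag(1,1,1,1,1,1).

∂_2: C_2 → C_1 acts by ∂[p,q,r] = [q,r] − [p,r] + [p,q]. For instance
  ∂adf = df − af + ad,
  ∂acf = cf − af + ac.
The 18×12 boundary matrix has rank 12 and Smith normal form diag(1,1,1,1,1,1,1,1,1,1,1,2).

Now H_k = ker ∂_k / im ∂_{k+1}, so:

  H_0: rank C_0 − rank ∂_1 = 7 − 6 = 1, and the invariant factors of ∂_1 are all 1, so H_0 = Z.
  H_1: rank ker ∂_1 − rank ∂_2 = (18 − 6) − 12 = 0, and ∂_2 has invariant factor 2 > 1, so H_1 = Z_2.
  H_2: rank ker ∂_2 − rank ∂_3 = (12 − 12) − 0 = 0, and there is no ∂_3, so H_2 = 0.

(K is a triangulation of the real projective plane RP^2.)

H_0 ≅ Z,  H_1 ≅ Z_2,  H_2 = 0.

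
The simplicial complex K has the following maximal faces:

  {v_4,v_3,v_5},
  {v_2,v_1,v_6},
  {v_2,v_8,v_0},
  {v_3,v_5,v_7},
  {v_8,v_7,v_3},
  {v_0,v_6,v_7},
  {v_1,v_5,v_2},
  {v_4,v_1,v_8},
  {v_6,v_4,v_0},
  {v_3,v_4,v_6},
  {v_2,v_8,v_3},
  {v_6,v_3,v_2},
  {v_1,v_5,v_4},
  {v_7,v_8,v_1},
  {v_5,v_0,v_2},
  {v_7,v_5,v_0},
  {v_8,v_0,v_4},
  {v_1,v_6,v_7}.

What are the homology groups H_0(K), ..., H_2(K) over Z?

Fix the vertex order v_0 < v_1 < v_2 < v_3 < v_4 < v_5 < v_6 < v_7 < v_8 and write every simplex with vertices in increasing order. Then dim K = 2 and the simplices of K are:

  0-simplices (9): [v_0], [v_1], [v_2], [v_3], [v_4], [v_5], [v_6], [v_7], [v_8]
  1-simplices (27): (27 of them)
  2-simplices (18): (18 of them)

giving chain groups C_0 ≅ Z^9, C_1 ≅ Z^27, C_2 ≅ Z^18.

∂_1: C_1 → C_0 is given by ∂[p,q] = [q] − [p]. For instance
  ∂[v_3,v_8] = [v_8] − [v_3].
The resulting 9×27 matrix has rank 8, and its Smith normal form has invariant factors (1,1,1,1,1,1,1,1).

The boundary map ∂_2: C_2 → C_1 sends each 2-simplex [p,q,r] to [q,r] − [p,r] + [p,q]. For instance
  ∂[v_0,v_4,v_6] = [v_4,v_6] − [v_0,v_6] + [v_0,v_4],
  ∂[v_1,v_4,v_5] = [v_4,v_5] − [v_1,v_5] + [v_1,v_4].
The resulting 27×18 matrix has rank 17, and its Smith normal form has invariant factors (1,1,1,1,1,1,1,1,1,1,1,1,1,1,1,1,1).

Computing H_k = (kernel of ∂_k) / (image of ∂_{k+1}):

  H_0: rank C_0 − rank ∂_1 = 9 − 8 = 1, and the invariant factors of ∂_1 are all 1, so H_0 = Z.
  H_1: rank ker ∂_1 − rank ∂_2 = (27 − 8) − 17 = 2, and the invariant factors of ∂_2 are all 1, so H_1 = Z^2.
  H_2: rank ker ∂_2 − rank ∂_3 = (18 − 17) − 0 = 1, and there is no ∂_3, so H_2 = Z.

(K is a triangulation of the torus T^2.)

H_0 ≅ Z,  H_1 ≅ Z^2,  H_2 ≅ Z.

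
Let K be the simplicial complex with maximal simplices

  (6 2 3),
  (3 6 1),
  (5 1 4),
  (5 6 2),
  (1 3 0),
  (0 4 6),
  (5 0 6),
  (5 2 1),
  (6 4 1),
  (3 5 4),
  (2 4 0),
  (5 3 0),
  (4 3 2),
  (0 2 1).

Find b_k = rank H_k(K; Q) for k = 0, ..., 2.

Take the total order 0 < 1 < 2 < 3 < 4 < 5 < 6 on the vertex set. Then K (dimension 2) consists of the simplices:

  0-simplices (7): [0], [1], [2], [3], [4], [5], [6]
  1-simplices (21): [0,1], [0,2], [0,3], [0,4], [0,5], [0,6], [1,2], [1,3], [1,4], [1,5], [1,6], [2,3], [2,4], [2,5], [2,6], [3,4], [3,5], [3,6], [4,5], [4,6], [5,6]
  2-simplices (14): [0,1,2], [0,1,3], [0,2,4], [0,3,5], [0,4,6], [0,5,6], [1,2,5], [1,3,6], [1,4,5], [1,4,6], [2,3,4], [2,3,6], [2,5,6], [3,4,5]

Hence C_0 ≅ Z^7, C_1 ≅ Z^21, C_2 ≅ Z^14.

∂_1: C_1 → C_0 maps an edge to its endpoints' difference, ∂[p,q] = q − p. For instance
  ∂[0,1] = [1] − [0].
This gives a 7×21 integer matrix of rank 6; reducing to Smith normal form yields diagonal entries (1,1,1,1,1,1).

The boundary map ∂_2: C_2 → C_1 sends each 2-simplex [p,q,r] to [q,r] − [p,r] + [p,q]. For instance
  ∂[2,5,6] = [5,6] − [2,6] + [2,5],
  ∂[0,1,3] = [1,3] − [0,3] + [0,1].
As a 21×14 matrix over Z this has rank 13, with invariant factors (1,1,1,1,1,1,1,1,1,1,1,1,1).

Reading off H_k = ker ∂_k / im ∂_{k+1}:

  H_0: rank C_0 − rank ∂_1 = 7 − 6 = 1, and the invariant factors of ∂_1 are all 1, so H_0 = Z.
  H_1: rank ker ∂_1 − rank ∂_2 = (21 − 6) − 13 = 2, and the invariant factors of ∂_2 are all 1, so H_1 = Z^2.
  H_2: rank ker ∂_2 − rank ∂_3 = (14 − 13) − 0 = 1, and there is no ∂_3, so H_2 = Z.

Hence the Betti numbers are b_0 = 1, b_1 = 2, b_2 = 1.

b_0 = 1, b_1 = 2, b_2 = 1.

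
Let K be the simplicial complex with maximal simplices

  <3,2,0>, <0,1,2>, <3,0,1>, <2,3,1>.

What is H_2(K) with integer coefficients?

K has 4 vertices, 6 edges, 4 triangles.
rank ∂_2 = 3, rank ∂_3 = 0 ⇒ b_2 = 4 − 3 − 0 = 1. So H_2 ≅ Z.

H_2 = Z.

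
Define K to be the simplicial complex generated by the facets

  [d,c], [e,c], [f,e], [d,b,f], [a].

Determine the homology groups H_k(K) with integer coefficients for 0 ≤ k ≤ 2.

Take the total order a < b < c < d < e < f on the vertex set. Then K (dimension 2) consists of the simplices:

  0-simplices (6): a, b, c, d, e, f
  1-simplices (6): bd, bf, cd, ce, df, ef
  2-simplices (1): bdf

Hence C_0 ≅ Z^6, C_1 ≅ Z^6, C_2 ≅ Z^1.

∂_1: C_1 → C_0 maps an edge to its endpoints' difference, ∂[p,q] = q − p.
This gives a 6×6 integer matrix of rank 4; reducing to Smith normal form yields diagonal entries (1,1,1,1).

The boundary map ∂_2: C_2 → C_1 sends each 2-simplex [p,q,r] to [q,r] − [p,r] + [p,q]. For instance
  ∂bdf = df − bf + bd.
The 6×1 boundary matrix has rank 1 and Smith normal form diag(1).

Computing H_k = (kernel of ∂_k) / (image of ∂_{k+1}):

  H_0: rank C_0 − rank ∂_1 = 6 − 4 = 2, and the invariant factors of ∂_1 are all 1, so H_0 = Z^2.
  H_1: rank ker ∂_1 − rank ∂_2 = (6 − 4) − 1 = 1, and the invariant factors of ∂_2 are all 1, so H_1 = Z.
  H_2: rank ker ∂_2 − rank ∂_3 = (1 − 1) − 0 = 0, and there is no ∂_3, so H_2 = 0.

As a check, the Euler characteristic is 6 − 6 + 1 = 1, which agrees with 2 − 1 + 0 = 1.

H_0 = Z^2,  H_1 = Z,  H_2 = 0.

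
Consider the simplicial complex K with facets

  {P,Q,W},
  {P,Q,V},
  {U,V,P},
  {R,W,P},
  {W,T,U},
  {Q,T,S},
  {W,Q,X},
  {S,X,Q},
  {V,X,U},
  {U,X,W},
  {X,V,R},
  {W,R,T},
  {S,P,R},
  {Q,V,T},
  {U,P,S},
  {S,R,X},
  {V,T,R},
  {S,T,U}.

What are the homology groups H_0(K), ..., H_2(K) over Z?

H_0 = Z,  H_1 = Z^2,  H_2 = Z.

Fix the vertex order P < Q < R < S < T < U < V < W < X and write every simplex with vertices in increasing order. Then dim K = 2 and the simplices of K are:

  0-simplices (9): P, Q, R, S, T, U, V, W, X
  1-simplices (27): PQ, PR, PS, PU, PV, PW, QS, QT, QV, QW, QX, RS, RT, RV, RW, RX, ST, SU, SX, TU, TV, TW, UV, UW, UX, VX, WX
  2-simplices (18): PQV, PQW, PRS, PRW, PSU, PUV, QST, QSX, QTV, QWX, RSX, RTV, RTW, RVX, STU, TUW, UVX, UWX

giving chain groups C_0 ≅ Z^9, C_1 ≅ Z^27, C_2 ≅ Z^18.

The boundary map ∂_1: C_1 → C_0 sends each edge [p,q] (with p < q) to q − p. For instance
  ∂UX = X − U.
The resulting 9×27 matrix has rank 8, and its Smith normal form has invariant factors (1,1,1,1,1,1,1,1).

Boundary ∂_2: C_2 → C_1 acts by ∂[p,q,r] = [q,r] − [p,r] + [p,q]. For instance
  ∂RSX = SX − RX + RS,
  ∂QST = ST − QT + QS.
The resulting 27×18 matrix has rank 17, and its Smith normal form has invariant factors (1,1,1,1,1,1,1,1,1,1,1,1,1,1,1,1,1).

Now H_k = ker ∂_k / im ∂_{k+1}, so:

  H_0: rank C_0 − rank ∂_1 = 9 − 8 = 1, and the invariant factors of ∂_1 are all 1, so H_0 = Z.
  H_1: rank ker ∂_1 − rank ∂_2 = (27 − 8) − 17 = 2, and the invariant factors of ∂_2 are all 1, so H_1 = Z^2.
  H_2: rank ker ∂_2 − rank ∂_3 = (18 − 17) − 0 = 1, and there is no ∂_3, so H_2 = Z.

(K is a triangulation of the torus T^2.)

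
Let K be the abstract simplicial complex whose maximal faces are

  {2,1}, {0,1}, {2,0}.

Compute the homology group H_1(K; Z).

We work with the vertex ordering 0 < 1 < 2. The simplices of K, each written with vertices in increasing order, are:

  0-simplices (3): [0], [1], [2]
  1-simplices (3): [0,1], [0,2], [1,2]

Hence C_0 ≅ Z^3, C_1 ≅ Z^3.

The boundary map ∂_1: C_1 → C_0 maps an edge to its endpoints' difference, ∂[p,q] = q − p. For instance
  ∂[1,2] = [2] − [1].
This gives a 3×3 integer matrix of rank 2; reducing to Smith normal form yields diagonal entries (1,1).

Now H_k = ker ∂_k / im ∂_{k+1}, so:

  H_1: rank ker ∂_1 − rank ∂_2 = (3 − 2) − 0 = 1, and there is no ∂_2, so H_1 ≅ Z.

(K is a triangulation of the circle S^1.)

H_1 ≅ Z.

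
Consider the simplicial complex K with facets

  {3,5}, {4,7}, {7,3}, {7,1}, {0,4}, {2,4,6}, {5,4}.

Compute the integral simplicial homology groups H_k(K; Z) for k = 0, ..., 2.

H_0 ≅ Z,  H_1 ≅ Z,  H_2 = 0.

Fix the vertex order 0 < 1 < 2 < 3 < 4 < 5 < 6 < 7 and write every simplex with vertices in increasing order. Then dim K = 2 and the simplices of K are:

  0-simplices (8): [0], [1], [2], [3], [4], [5], [6], [7]
  1-simplices (9): [0,4], [1,7], [2,4], [2,6], [3,5], [3,7], [4,5], [4,6], [4,7]
  2-simplices (1): [2,4,6]

giving chain groups C_0 ≅ Z^8, C_1 ≅ Z^9, C_2 ≅ Z^1.

∂_1: C_1 → C_0 sends each edge [p,q] (with p < q) to q − p. For instance
  ∂[2,6] = [6] − [2].
As a 8×9 matrix over Z this has rank 7, with invariant factors (1,1,1,1,1,1,1).

Boundary ∂_2: C_2 → C_1 maps a triangle to the signed sum of its edges. For instance
  ∂[2,4,6] = [4,6] − [2,6] + [2,4].
This gives a 9×1 integer matrix of rank 1; reducing to Smith normal form yields diagonal entries (1).

Computing H_k = (kernel of ∂_k) / (image of ∂_{k+1}):

  H_0: rank C_0 − rank ∂_1 = 8 − 7 = 1, and the invariant factors of ∂_1 are all 1, so H_0 ≅ Z.
  H_1: rank ker ∂_1 − rank ∂_2 = (9 − 7) − 1 = 1, and the invariant factors of ∂_2 are all 1, so H_1 ≅ Z.
  H_2: rank ker ∂_2 − rank ∂_3 = (1 − 1) − 0 = 0, and there is no ∂_3, so H_2 ≅ 0.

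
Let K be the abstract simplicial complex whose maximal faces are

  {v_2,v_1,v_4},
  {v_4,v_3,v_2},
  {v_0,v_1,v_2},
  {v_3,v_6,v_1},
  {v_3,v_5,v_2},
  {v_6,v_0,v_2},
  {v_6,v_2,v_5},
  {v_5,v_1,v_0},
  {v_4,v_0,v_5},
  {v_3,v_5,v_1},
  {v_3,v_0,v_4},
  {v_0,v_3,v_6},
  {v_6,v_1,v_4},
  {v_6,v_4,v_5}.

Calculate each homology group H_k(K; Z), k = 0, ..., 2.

Order the vertices as v_0 < v_1 < v_2 < v_3 < v_4 < v_5 < v_6. Listing each simplex with vertices in this order, K has dimension 2 with simplices:

  0-simplices (7): [v_0], [v_1], [v_2], [v_3], [v_4], [v_5], [v_6]
  1-simplices (21): (21 of them)
  2-simplices (14): (14 of them)

so the chain groups are C_0 ≅ Z^7, C_1 ≅ Z^21, C_2 ≅ Z^14.

The boundary map ∂_1: C_1 → C_0 is given by ∂[p,q] = [q] − [p].
The 7×21 boundary matrix has rank 6 and Smith normal form diag(1,1,1,1,1,1).

Boundary ∂_2: C_2 → C_1 sends each 2-simplex [p,q,r] to [q,r] − [p,r] + [p,q]. For instance
  ∂[v_1,v_3,v_5] = [v_3,v_5] − [v_1,v_5] + [v_1,v_3],
  ∂[v_0,v_3,v_6] = [v_3,v_6] − [v_0,v_6] + [v_0,v_3].
The 21×14 boundary matrix has rank 13 and Smith normal form diag(1,1,1,1,1,1,1,1,1,1,1,1,1).

Reading off H_k = ker ∂_k / im ∂_{k+1}:

  H_0: rank C_0 − rank ∂_1 = 7 − 6 = 1, and the invariant factors of ∂_1 are all 1, so H_0 = Z.
  H_1: rank ker ∂_1 − rank ∂_2 = (21 − 6) − 13 = 2, and the invariant factors of ∂_2 are all 1, so H_1 = Z^2.
  H_2: rank ker ∂_2 − rank ∂_3 = (14 − 13) − 0 = 1, and there is no ∂_3, so H_2 = Z.

H_0 ≅ Z,  H_1 ≅ Z^2,  H_2 ≅ Z.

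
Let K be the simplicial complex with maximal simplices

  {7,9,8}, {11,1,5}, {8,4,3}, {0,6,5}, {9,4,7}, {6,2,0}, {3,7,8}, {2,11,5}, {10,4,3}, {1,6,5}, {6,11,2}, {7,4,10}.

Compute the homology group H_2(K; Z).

H_2 = 0.

Order the vertices as 0 < 1 < 2 < 3 < 4 < 5 < 6 < 7 < 8 < 9 < 10 < 11. Listing each simplex with vertices in this order, K has dimension 2 with simplices:

  0-simplices (12): [0], [1], [2], [3], [4], [5], [6], [7], [8], [9], [10], [11]
  1-simplices (24): (24 of them)
  2-simplices (12): [0,2,6], [0,5,6], [1,5,6], [1,5,11], [2,5,11], [2,6,11], [3,4,8], [3,4,10], [3,7,8], [4,7,9], [4,7,10], [7,8,9]

Hence C_0 ≅ Z^12, C_1 ≅ Z^24, C_2 ≅ Z^12.

∂_1: C_1 → C_0 is given by ∂[p,q] = [q] − [p].
The 12×24 boundary matrix has rank 10 and Smith normal form diag(1,1,1,1,1,1,1,1,1,1).

The boundary map ∂_2: C_2 → C_1 acts by ∂[p,q,r] = [q,r] − [p,r] + [p,q]. For instance
  ∂[4,7,10] = [7,10] − [4,10] + [4,7],
  ∂[0,2,6] = [2,6] − [0,6] + [0,2].
The 24×12 boundary matrix has rank 12 and Smith normal form diag(1,1,1,1,1,1,1,1,1,1,1,1).

Computing H_k = (kernel of ∂_k) / (image of ∂_{k+1}):

  H_2: rank ker ∂_2 − rank ∂_3 = (12 − 12) − 0 = 0, and there is no ∂_3, so H_2 = 0.

(K is a triangulation of the disjoint union of the cylinder S^1 x I and the cylinder S^1 x I.)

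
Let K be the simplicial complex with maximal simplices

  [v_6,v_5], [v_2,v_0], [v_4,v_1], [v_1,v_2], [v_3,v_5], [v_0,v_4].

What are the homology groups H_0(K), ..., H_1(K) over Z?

K has 7 vertices, 6 edges.
rank ∂_0 = 0, rank ∂_1 = 5 ⇒ b_0 = 7 − 0 − 5 = 2; all invariant factors of ∂_1 are 1 so no torsion. So H_0 ≅ Z^2.
rank ∂_1 = 5, rank ∂_2 = 0 ⇒ b_1 = 6 − 5 − 0 = 1. So H_1 ≅ Z.

H_0 = Z^2,  H_1 = Z.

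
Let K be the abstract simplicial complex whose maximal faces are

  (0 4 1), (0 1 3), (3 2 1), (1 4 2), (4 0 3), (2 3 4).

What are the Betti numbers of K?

b_0 = 1, b_1 = 0, b_2 = 1.

We work with the vertex ordering 0 < 1 < 2 < 3 < 4. The simplices of K, each written with vertices in increasing order, are:

  0-simplices (5): [0], [1], [2], [3], [4]
  1-simplices (9): [0,1], [0,3], [0,4], [1,2], [1,3], [1,4], [2,3], [2,4], [3,4]
  2-simplices (6): [0,1,3], [0,1,4], [0,3,4], [1,2,3], [1,2,4], [2,3,4]

so the chain groups are C_0 ≅ Z^5, C_1 ≅ Z^9, C_2 ≅ Z^6.

The boundary map ∂_1: C_1 → C_0 sends each edge [p,q] (with p < q) to q − p. For instance
  ∂[3,4] = [4] − [3].
As a 5×9 matrix over Z this has rank 4, with invariant factors (1,1,1,1).

The boundary map ∂_2: C_2 → C_1 acts by ∂[p,q,r] = [q,r] − [p,r] + [p,q]. For instance
  ∂[0,3,4] = [3,4] − [0,4] + [0,3],
  ∂[2,3,4] = [3,4] − [2,4] + [2,3].
This gives a 9×6 integer matrix of rank 5; reducing to Smith normal form yields diagonal entries (1,1,1,1,1).

Computing H_k = (kernel of ∂_k) / (image of ∂_{k+1}):

  H_0: rank C_0 − rank ∂_1 = 5 − 4 = 1, and the invariant factors of ∂_1 are all 1, so H_0 = Z.
  H_1: rank ker ∂_1 − rank ∂_2 = (9 − 4) − 5 = 0, and the invariant factors of ∂_2 are all 1, so H_1 = 0.
  H_2: rank ker ∂_2 − rank ∂_3 = (6 − 5) − 0 = 1, and there is no ∂_3, so H_2 = Z.

As a check, the Euler characteristic is 5 − 9 + 6 = 2, which agrees with 1 − 0 + 1 = 2.

Hence the Betti numbers are b_0 = 1, b_1 = 0, b_2 = 1.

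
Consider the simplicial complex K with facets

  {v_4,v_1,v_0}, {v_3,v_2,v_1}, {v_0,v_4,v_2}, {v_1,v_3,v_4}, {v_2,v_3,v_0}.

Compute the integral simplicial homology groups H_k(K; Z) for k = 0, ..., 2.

K has 5 vertices, 10 edges, 5 triangles.
rank ∂_0 = 0, rank ∂_1 = 4 ⇒ b_0 = 5 − 0 − 4 = 1; all invariant factors of ∂_1 are 1 so no torsion. So H_0 = Z.
rank ∂_1 = 4, rank ∂_2 = 5 ⇒ b_1 = 10 − 4 − 5 = 1; all invariant factors of ∂_2 are 1 so no torsion. So H_1 = Z.
rank ∂_2 = 5, rank ∂_3 = 0 ⇒ b_2 = 5 − 5 − 0 = 0. So H_2 = 0.

H_0 = Z,  H_1 = Z,  H_2 = 0.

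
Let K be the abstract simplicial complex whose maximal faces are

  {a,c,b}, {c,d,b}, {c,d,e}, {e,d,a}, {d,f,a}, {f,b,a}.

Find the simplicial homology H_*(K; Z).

H_0 ≅ Z,  H_1 ≅ Z,  H_2 = 0.

We work with the vertex ordering a < b < c < d < e < f. The simplices of K, each written with vertices in increasing order, are:

  0-simplices (6): a, b, c, d, e, f
  1-simplices (12): ab, ac, ad, ae, af, bc, bd, bf, cd, ce, de, df
  2-simplices (6): abc, abf, ade, adf, bcd, cde

giving chain groups C_0 ≅ Z^6, C_1 ≅ Z^12, C_2 ≅ Z^6.

∂_1: C_1 → C_0 is given by ∂[p,q] = [q] − [p]. For instance
  ∂df = f − d.
This gives a 6×12 integer matrix of rank 5; reducing to Smith normal form yields diagonal entries (1,1,1,1,1).

∂_2: C_2 → C_1 maps a triangle to the signed sum of its edges. For instance
  ∂cde = de − ce + cd,
  ∂abc = bc − ac + ab.
As a 12×6 matrix over Z this has rank 6, with invariant factors (1,1,1,1,1,1).

Now H_k = ker ∂_k / im ∂_{k+1}, so:

  H_0: rank C_0 − rank ∂_1 = 6 − 5 = 1, and the invariant factors of ∂_1 are all 1, so H_0 = Z.
  H_1: rank ker ∂_1 − rank ∂_2 = (12 − 5) − 6 = 1, and the invariant factors of ∂_2 are all 1, so H_1 = Z.
  H_2: rank ker ∂_2 − rank ∂_3 = (6 − 6) − 0 = 0, and there is no ∂_3, so H_2 = 0.

As a check, the Euler characteristic is 6 − 12 + 6 = 0, which agrees with 1 − 1 + 0 = 0.
(K is a triangulation of the cylinder S^1 x I.)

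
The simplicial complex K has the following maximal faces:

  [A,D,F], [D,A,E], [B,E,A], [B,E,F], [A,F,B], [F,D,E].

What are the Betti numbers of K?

b_0 = 1, b_1 = 0, b_2 = 1.

Fix the vertex order A < B < D < E < F and write every simplex with vertices in increasing order. Then dim K = 2 and the simplices of K are:

  0-simplices (5): A, B, D, E, F
  1-simplices (9): AB, AD, AE, AF, BE, BF, DE, DF, EF
  2-simplices (6): ABE, ABF, ADE, ADF, BEF, DEF

giving chain groups C_0 ≅ Z^5, C_1 ≅ Z^9, C_2 ≅ Z^6.

∂_1: C_1 → C_0 maps an edge to its endpoints' difference, ∂[p,q] = q − p. For instance
  ∂AF = F − A.
The 5×9 boundary matrix has rank 4 and Smith normal form diag(1,1,1,1).

The boundary map ∂_2: C_2 → C_1 maps a triangle to the signed sum of its edges. For instance
  ∂ADE = DE − AE + AD,
  ∂BEF = EF − BF + BE.
This gives a 9×6 integer matrix of rank 5; reducing to Smith normal form yields diagonal entries (1,1,1,1,1).

Reading off H_k = ker ∂_k / im ∂_{k+1}:

  H_0: rank C_0 − rank ∂_1 = 5 − 4 = 1, and the invariant factors of ∂_1 are all 1, so H_0 ≅ Z.
  H_1: rank ker ∂_1 − rank ∂_2 = (9 − 4) − 5 = 0, and the invariant factors of ∂_2 are all 1, so H_1 ≅ 0.
  H_2: rank ker ∂_2 − rank ∂_3 = (6 − 5) − 0 = 1, and there is no ∂_3, so H_2 ≅ Z.

Hence the Betti numbers are b_0 = 1, b_1 = 0, b_2 = 1.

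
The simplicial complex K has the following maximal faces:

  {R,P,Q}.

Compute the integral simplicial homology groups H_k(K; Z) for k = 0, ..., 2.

H_0 = Z,  H_1 = 0,  H_2 = 0.

Take the total order P < Q < R on the vertex set. Then K (dimension 2) consists of the simplices:

  0-simplices (3): P, Q, R
  1-simplices (3): PQ, PR, QR
  2-simplices (1): PQR

giving chain groups C_0 ≅ Z^3, C_1 ≅ Z^3, C_2 ≅ Z^1.

The boundary map ∂_1: C_1 → C_0 maps an edge to its endpoints' difference, ∂[p,q] = q − p. For instance
  ∂QR = R − Q.
As a 3×3 matrix over Z this has rank 2, with invariant factors (1,1).

Boundary ∂_2: C_2 → C_1 maps a triangle to the signed sum of its edges. For instance
  ∂PQR = QR − PR + PQ.
As a 3×1 matrix over Z this has rank 1, with invariant factors (1).

From H_k ≅ ker(∂_k) / im(∂_{k+1}) we obtain:

  H_0: rank C_0 − rank ∂_1 = 3 − 2 = 1, and the invariant factors of ∂_1 are all 1, so H_0 ≅ Z.
  H_1: rank ker ∂_1 − rank ∂_2 = (3 − 2) − 1 = 0, and the invariant factors of ∂_2 are all 1, so H_1 ≅ 0.
  H_2: rank ker ∂_2 − rank ∂_3 = (1 − 1) − 0 = 0, and there is no ∂_3, so H_2 ≅ 0.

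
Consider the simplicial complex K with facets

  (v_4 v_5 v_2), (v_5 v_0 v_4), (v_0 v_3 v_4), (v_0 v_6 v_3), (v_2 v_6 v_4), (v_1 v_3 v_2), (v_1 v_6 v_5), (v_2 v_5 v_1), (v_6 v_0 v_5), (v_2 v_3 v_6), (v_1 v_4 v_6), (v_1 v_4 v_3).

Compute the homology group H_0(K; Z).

Take the total order v_0 < v_1 < v_2 < v_3 < v_4 < v_5 < v_6 on the vertex set. Then K (dimension 2) consists of the simplices:

  0-simplices (7): [v_0], [v_1], [v_2], [v_3], [v_4], [v_5], [v_6]
  1-simplices (18): (18 of them)
  2-simplices (12): (12 of them)

Hence C_0 ≅ Z^7, C_1 ≅ Z^18, C_2 ≅ Z^12.

∂_1: C_1 → C_0 is given by ∂[p,q] = [q] − [p].
The 7×18 boundary matrix has rank 6 and Smith normal form diag(1,1,1,1,1,1).

The boundary map ∂_2: C_2 → C_1 sends each 2-simplex [p,q,r] to [q,r] − [p,r] + [p,q]. For instance
  ∂[v_2,v_3,v_6] = [v_3,v_6] − [v_2,v_6] + [v_2,v_3],
  ∂[v_0,v_5,v_6] = [v_5,v_6] − [v_0,v_6] + [v_0,v_5].
The 18×12 boundary matrix has rank 12 and Smith normal form diag(1,1,1,1,1,1,1,1,1,1,1,2).

From H_k ≅ ker(∂_k) / im(∂_{k+1}) we obtain:

  H_0: rank C_0 − rank ∂_1 = 7 − 6 = 1, and the invariant factors of ∂_1 are all 1, so H_0 ≅ Z.

(K is a triangulation of the real projective plane RP^2.)

H_0 = Z.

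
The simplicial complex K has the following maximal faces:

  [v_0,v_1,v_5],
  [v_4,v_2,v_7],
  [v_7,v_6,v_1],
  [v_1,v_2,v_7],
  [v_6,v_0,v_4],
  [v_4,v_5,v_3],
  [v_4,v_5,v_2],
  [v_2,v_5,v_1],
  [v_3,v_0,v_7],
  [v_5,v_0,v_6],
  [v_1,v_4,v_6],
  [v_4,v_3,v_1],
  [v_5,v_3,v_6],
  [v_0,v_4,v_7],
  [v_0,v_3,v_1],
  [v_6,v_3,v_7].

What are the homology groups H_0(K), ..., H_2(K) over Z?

Order the vertices as v_0 < v_1 < v_2 < v_3 < v_4 < v_5 < v_6 < v_7. Listing each simplex with vertices in this order, K has dimension 2 with simplices:

  0-simplices (8): [v_0], [v_1], [v_2], [v_3], [v_4], [v_5], [v_6], [v_7]
  1-simplices (24): (24 of them)
  2-simplices (16): (16 of them)

Hence C_0 ≅ Z^8, C_1 ≅ Z^24, C_2 ≅ Z^16.

∂_1: C_1 → C_0 sends each edge [p,q] (with p < q) to q − p. For instance
  ∂[v_1,v_4] = [v_4] − [v_1].
As a 8×24 matrix over Z this has rank 7, with invariant factors (1,1,1,1,1,1,1).

The boundary map ∂_2: C_2 → C_1 sends each 2-simplex [p,q,r] to [q,r] − [p,r] + [p,q]. For instance
  ∂[v_2,v_4,v_7] = [v_4,v_7] − [v_2,v_7] + [v_2,v_4],
  ∂[v_2,v_4,v_5] = [v_4,v_5] − [v_2,v_5] + [v_2,v_4].
This gives a 24×16 integer matrix of rank 15; reducing to Smith normal form yields diagonal entries (1,1,1,1,1,1,1,1,1,1,1,1,1,1,1).

Computing H_k = (kernel of ∂_k) / (image of ∂_{k+1}):

  H_0: rank C_0 − rank ∂_1 = 8 − 7 = 1, and the invariant factors of ∂_1 are all 1, so H_0 = Z.
  H_1: rank ker ∂_1 − rank ∂_2 = (24 − 7) − 15 = 2, and the invariant factors of ∂_2 are all 1, so H_1 = Z^2.
  H_2: rank ker ∂_2 − rank ∂_3 = (16 − 15) − 0 = 1, and there is no ∂_3, so H_2 = Z.

As a check, the Euler characteristic is 8 − 24 + 16 = 0, which agrees with 1 − 2 + 1 = 0.

H_0 = Z,  H_1 = Z^2,  H_2 = Z.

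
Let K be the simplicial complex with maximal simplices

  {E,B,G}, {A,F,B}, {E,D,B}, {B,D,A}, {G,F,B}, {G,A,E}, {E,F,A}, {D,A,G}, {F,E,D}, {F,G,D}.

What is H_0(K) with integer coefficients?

Fix the vertex order A < B < D < E < F < G and write every simplex with vertices in increasing order. Then dim K = 2 and the simplices of K are:

  0-simplices (6): A, B, D, E, F, G
  1-simplices (15): AB, AD, AE, AF, AG, BD, BE, BF, BG, DE, DF, DG, EF, EG, FG
  2-simplices (10): ABD, ABF, ADG, AEF, AEG, BDE, BEG, BFG, DEF, DFG

Hence C_0 ≅ Z^6, C_1 ≅ Z^15, C_2 ≅ Z^10.

∂_1: C_1 → C_0 maps an edge to its endpoints' difference, ∂[p,q] = q − p. For instance
  ∂AE = E − A.
This gives a 6×15 integer matrix of rank 5; reducing to Smith normal form yields diagonal entries (1,1,1,1,1).

∂_2: C_2 → C_1 sends each 2-simplex [p,q,r] to [q,r] − [p,r] + [p,q]. For instance
  ∂ABD = BD − AD + AB,
  ∂BDE = DE − BE + BD.
The resulting 15×10 matrix has rank 10, and its Smith normal form has invariant factors (1,1,1,1,1,1,1,1,1,2).

Reading off H_k = ker ∂_k / im ∂_{k+1}:

  H_0: rank C_0 − rank ∂_1 = 6 − 5 = 1, and the invariant factors of ∂_1 are all 1, so H_0 ≅ Z.

H_0 ≅ Z.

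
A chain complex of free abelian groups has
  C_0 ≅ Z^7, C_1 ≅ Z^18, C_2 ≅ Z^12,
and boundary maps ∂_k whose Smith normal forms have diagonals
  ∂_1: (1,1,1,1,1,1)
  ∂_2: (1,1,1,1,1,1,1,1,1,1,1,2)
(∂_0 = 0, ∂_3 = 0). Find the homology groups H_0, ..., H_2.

H_0 = Z,  H_1 = Z/2Z,  H_2 = 0.

H_0: b_0 = 7 − 0 − 6 = 1; torsion from ∂_1 factors > 1: none. So H_0 = Z.
H_1: b_1 = 18 − 6 − 12 = 0; torsion from ∂_2 factors > 1: [2]. So H_1 = Z/2Z.
H_2: b_2 = 12 − 12 − 0 = 0; torsion from ∂_3 factors > 1: none. So H_2 = 0.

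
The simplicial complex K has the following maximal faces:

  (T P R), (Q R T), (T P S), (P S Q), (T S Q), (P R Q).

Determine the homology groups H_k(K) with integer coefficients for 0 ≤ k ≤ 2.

Order the vertices as P < Q < R < S < T. Listing each simplex with vertices in this order, K has dimension 2 with simplices:

  0-simplices (5): P, Q, R, S, T
  1-simplices (9): PQ, PR, PS, PT, QR, QS, QT, RT, ST
  2-simplices (6): PQR, PQS, PRT, PST, QRT, QST

Hence C_0 ≅ Z^5, C_1 ≅ Z^9, C_2 ≅ Z^6.

The boundary map ∂_1: C_1 → C_0 sends each edge [p,q] (with p < q) to q − p.
As a 5×9 matrix over Z this has rank 4, with invariant factors (1,1,1,1).

∂_2: C_2 → C_1 sends each 2-simplex [p,q,r] to [q,r] − [p,r] + [p,q]. For instance
  ∂QST = ST − QT + QS,
  ∂PST = ST − PT + PS.
The resulting 9×6 matrix has rank 5, and its Smith normal form has invariant factors (1,1,1,1,1).

Reading off H_k = ker ∂_k / im ∂_{k+1}:

  H_0: rank C_0 − rank ∂_1 = 5 − 4 = 1, and the invariant factors of ∂_1 are all 1, so H_0 ≅ Z.
  H_1: rank ker ∂_1 − rank ∂_2 = (9 − 4) − 5 = 0, and the invariant factors of ∂_2 are all 1, so H_1 ≅ 0.
  H_2: rank ker ∂_2 − rank ∂_3 = (6 − 5) − 0 = 1, and there is no ∂_3, so H_2 ≅ Z.

(K is a triangulation of the 2-sphere S^2.)

H_0 = Z,  H_1 = 0,  H_2 = Z.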